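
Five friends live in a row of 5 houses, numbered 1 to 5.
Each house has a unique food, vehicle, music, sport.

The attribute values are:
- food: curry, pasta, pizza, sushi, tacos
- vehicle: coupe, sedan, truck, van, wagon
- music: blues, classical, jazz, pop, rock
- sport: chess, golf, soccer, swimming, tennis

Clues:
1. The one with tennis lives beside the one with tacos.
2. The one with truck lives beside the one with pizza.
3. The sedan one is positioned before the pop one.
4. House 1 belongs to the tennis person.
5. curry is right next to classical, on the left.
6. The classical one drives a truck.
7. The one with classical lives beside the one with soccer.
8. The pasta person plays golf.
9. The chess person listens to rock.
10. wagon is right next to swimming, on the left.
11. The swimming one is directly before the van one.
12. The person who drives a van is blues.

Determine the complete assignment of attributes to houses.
Solution:

House | Food | Vehicle | Music | Sport
--------------------------------------
  1   | curry | wagon | jazz | tennis
  2   | tacos | truck | classical | swimming
  3   | pizza | van | blues | soccer
  4   | sushi | sedan | rock | chess
  5   | pasta | coupe | pop | golf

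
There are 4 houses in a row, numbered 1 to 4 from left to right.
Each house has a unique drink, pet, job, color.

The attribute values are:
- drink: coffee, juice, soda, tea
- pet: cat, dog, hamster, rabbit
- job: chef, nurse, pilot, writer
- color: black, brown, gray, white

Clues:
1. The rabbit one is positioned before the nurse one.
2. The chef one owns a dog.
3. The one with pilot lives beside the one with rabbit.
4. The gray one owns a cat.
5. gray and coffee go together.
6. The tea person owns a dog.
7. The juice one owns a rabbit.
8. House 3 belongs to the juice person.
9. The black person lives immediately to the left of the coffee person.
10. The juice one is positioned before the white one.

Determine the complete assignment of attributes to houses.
Solution:

House | Drink | Pet | Job | Color
---------------------------------
  1   | tea | dog | chef | black
  2   | coffee | cat | pilot | gray
  3   | juice | rabbit | writer | brown
  4   | soda | hamster | nurse | white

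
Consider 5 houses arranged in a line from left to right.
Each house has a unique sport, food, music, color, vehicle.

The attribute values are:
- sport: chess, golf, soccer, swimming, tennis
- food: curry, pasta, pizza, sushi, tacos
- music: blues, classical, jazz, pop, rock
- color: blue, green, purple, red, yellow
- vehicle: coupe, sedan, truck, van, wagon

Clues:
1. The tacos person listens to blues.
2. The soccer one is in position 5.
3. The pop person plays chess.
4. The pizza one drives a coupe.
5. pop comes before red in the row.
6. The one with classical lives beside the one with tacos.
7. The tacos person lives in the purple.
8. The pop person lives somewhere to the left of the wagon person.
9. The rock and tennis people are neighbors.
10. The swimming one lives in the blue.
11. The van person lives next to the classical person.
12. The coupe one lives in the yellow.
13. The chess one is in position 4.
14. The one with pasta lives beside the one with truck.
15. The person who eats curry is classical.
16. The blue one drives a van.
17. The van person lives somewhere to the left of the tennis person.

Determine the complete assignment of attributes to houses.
Solution:

House | Sport | Food | Music | Color | Vehicle
----------------------------------------------
  1   | swimming | pasta | rock | blue | van
  2   | tennis | curry | classical | green | truck
  3   | golf | tacos | blues | purple | sedan
  4   | chess | pizza | pop | yellow | coupe
  5   | soccer | sushi | jazz | red | wagon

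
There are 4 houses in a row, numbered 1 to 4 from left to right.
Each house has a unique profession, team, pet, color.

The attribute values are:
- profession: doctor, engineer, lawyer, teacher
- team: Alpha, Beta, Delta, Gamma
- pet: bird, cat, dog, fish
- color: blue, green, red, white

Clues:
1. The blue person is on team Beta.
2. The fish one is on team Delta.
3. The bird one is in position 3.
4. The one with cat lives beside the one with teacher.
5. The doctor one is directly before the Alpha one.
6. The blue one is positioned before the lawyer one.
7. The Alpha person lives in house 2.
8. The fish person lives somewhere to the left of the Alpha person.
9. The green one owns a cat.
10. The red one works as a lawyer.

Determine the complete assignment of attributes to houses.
Solution:

House | Profession | Team | Pet | Color
---------------------------------------
  1   | doctor | Delta | fish | white
  2   | engineer | Alpha | cat | green
  3   | teacher | Beta | bird | blue
  4   | lawyer | Gamma | dog | red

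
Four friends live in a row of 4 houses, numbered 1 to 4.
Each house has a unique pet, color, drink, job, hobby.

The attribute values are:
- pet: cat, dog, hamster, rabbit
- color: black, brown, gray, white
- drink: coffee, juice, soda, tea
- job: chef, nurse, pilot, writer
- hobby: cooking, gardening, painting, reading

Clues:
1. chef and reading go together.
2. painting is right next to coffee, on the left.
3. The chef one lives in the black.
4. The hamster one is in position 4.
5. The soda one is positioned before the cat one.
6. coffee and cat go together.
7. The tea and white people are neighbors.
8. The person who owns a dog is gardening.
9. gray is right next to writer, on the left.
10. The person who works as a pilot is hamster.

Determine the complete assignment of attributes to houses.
Solution:

House | Pet | Color | Drink | Job | Hobby
-----------------------------------------
  1   | dog | gray | tea | nurse | gardening
  2   | rabbit | white | soda | writer | painting
  3   | cat | black | coffee | chef | reading
  4   | hamster | brown | juice | pilot | cooking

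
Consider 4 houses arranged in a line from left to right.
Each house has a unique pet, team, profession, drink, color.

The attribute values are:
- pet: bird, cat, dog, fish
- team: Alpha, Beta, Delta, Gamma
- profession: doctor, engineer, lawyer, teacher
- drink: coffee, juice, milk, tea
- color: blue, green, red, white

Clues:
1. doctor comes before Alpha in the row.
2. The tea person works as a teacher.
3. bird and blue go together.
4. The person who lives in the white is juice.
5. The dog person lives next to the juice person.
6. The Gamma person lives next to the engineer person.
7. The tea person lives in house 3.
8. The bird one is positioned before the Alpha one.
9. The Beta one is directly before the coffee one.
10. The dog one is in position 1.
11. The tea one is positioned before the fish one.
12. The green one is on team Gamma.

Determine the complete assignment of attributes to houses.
Solution:

House | Pet | Team | Profession | Drink | Color
-----------------------------------------------
  1   | dog | Gamma | doctor | milk | green
  2   | cat | Delta | engineer | juice | white
  3   | bird | Beta | teacher | tea | blue
  4   | fish | Alpha | lawyer | coffee | red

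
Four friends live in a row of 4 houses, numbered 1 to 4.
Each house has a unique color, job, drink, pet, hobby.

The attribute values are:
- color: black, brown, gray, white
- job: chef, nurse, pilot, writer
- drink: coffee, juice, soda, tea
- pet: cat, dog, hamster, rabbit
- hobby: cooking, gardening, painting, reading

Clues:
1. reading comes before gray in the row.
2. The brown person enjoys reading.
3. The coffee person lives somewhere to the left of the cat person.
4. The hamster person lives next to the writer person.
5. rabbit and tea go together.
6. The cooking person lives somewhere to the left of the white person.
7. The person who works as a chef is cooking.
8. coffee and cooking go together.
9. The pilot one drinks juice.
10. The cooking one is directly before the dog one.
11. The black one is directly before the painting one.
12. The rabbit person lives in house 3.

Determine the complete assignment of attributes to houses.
Solution:

House | Color | Job | Drink | Pet | Hobby
-----------------------------------------
  1   | black | chef | coffee | hamster | cooking
  2   | white | writer | soda | dog | painting
  3   | brown | nurse | tea | rabbit | reading
  4   | gray | pilot | juice | cat | gardening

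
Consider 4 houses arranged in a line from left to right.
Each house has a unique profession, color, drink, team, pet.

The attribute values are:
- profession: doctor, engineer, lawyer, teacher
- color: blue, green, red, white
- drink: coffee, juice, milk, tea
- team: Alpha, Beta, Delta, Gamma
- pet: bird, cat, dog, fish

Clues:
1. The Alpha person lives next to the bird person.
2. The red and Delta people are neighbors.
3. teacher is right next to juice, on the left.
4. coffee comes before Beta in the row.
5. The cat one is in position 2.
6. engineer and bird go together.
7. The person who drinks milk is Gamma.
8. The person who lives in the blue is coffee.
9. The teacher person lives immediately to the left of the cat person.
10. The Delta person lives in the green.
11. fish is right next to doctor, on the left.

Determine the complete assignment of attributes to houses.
Solution:

House | Profession | Color | Drink | Team | Pet
-----------------------------------------------
  1   | teacher | red | milk | Gamma | fish
  2   | doctor | green | juice | Delta | cat
  3   | lawyer | blue | coffee | Alpha | dog
  4   | engineer | white | tea | Beta | bird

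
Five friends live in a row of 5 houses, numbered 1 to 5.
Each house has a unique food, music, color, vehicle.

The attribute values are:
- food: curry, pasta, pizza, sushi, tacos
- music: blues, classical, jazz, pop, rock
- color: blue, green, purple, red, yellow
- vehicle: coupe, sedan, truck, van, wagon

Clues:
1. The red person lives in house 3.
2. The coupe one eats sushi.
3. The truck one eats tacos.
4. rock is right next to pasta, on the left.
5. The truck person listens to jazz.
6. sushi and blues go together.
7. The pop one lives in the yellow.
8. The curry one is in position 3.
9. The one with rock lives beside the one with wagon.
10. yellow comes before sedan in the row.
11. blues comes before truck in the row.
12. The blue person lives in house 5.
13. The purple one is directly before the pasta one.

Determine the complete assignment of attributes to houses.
Solution:

House | Food | Music | Color | Vehicle
--------------------------------------
  1   | pizza | rock | purple | van
  2   | pasta | pop | yellow | wagon
  3   | curry | classical | red | sedan
  4   | sushi | blues | green | coupe
  5   | tacos | jazz | blue | truck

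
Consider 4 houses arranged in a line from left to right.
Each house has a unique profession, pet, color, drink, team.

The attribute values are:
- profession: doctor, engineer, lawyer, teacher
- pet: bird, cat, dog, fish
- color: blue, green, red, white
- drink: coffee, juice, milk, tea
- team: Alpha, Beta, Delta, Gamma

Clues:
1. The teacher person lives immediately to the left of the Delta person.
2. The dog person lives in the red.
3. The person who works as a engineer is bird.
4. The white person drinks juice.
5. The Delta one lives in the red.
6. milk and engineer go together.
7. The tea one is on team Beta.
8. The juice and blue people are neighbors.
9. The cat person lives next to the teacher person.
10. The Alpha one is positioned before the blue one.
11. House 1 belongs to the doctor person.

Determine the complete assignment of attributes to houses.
Solution:

House | Profession | Pet | Color | Drink | Team
-----------------------------------------------
  1   | doctor | cat | white | juice | Alpha
  2   | teacher | fish | blue | tea | Beta
  3   | lawyer | dog | red | coffee | Delta
  4   | engineer | bird | green | milk | Gamma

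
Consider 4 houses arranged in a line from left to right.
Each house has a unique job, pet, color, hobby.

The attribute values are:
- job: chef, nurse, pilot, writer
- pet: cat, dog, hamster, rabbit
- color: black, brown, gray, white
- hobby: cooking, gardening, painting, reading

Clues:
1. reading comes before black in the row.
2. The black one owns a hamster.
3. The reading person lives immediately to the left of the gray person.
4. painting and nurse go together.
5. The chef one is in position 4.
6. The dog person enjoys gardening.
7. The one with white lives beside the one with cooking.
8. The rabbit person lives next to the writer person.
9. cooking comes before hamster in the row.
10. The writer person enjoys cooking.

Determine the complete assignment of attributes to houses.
Solution:

House | Job | Pet | Color | Hobby
---------------------------------
  1   | pilot | rabbit | white | reading
  2   | writer | cat | gray | cooking
  3   | nurse | hamster | black | painting
  4   | chef | dog | brown | gardening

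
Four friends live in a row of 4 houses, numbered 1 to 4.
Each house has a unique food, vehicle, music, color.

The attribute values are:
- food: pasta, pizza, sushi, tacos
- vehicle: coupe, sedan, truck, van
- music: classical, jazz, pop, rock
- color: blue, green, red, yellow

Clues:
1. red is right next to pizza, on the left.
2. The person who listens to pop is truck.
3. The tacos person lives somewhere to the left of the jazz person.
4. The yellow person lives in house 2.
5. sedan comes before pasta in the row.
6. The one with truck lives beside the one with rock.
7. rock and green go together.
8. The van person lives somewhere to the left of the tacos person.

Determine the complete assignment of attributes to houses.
Solution:

House | Food | Vehicle | Music | Color
--------------------------------------
  1   | sushi | van | classical | red
  2   | pizza | truck | pop | yellow
  3   | tacos | sedan | rock | green
  4   | pasta | coupe | jazz | blue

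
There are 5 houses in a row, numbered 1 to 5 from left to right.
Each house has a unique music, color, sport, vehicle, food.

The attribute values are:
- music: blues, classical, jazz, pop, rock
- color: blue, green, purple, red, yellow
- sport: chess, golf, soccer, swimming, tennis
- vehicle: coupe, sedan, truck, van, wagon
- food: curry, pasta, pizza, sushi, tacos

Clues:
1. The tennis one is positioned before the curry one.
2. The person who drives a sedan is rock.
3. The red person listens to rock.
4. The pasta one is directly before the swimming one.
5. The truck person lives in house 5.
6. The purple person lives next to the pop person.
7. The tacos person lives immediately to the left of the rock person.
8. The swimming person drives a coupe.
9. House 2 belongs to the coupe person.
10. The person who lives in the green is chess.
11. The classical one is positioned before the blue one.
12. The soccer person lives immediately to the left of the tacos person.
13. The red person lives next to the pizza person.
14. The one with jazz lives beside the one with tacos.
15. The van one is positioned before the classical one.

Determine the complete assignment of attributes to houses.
Solution:

House | Music | Color | Sport | Vehicle | Food
----------------------------------------------
  1   | jazz | purple | soccer | van | pasta
  2   | pop | yellow | swimming | coupe | tacos
  3   | rock | red | tennis | sedan | sushi
  4   | classical | green | chess | wagon | pizza
  5   | blues | blue | golf | truck | curry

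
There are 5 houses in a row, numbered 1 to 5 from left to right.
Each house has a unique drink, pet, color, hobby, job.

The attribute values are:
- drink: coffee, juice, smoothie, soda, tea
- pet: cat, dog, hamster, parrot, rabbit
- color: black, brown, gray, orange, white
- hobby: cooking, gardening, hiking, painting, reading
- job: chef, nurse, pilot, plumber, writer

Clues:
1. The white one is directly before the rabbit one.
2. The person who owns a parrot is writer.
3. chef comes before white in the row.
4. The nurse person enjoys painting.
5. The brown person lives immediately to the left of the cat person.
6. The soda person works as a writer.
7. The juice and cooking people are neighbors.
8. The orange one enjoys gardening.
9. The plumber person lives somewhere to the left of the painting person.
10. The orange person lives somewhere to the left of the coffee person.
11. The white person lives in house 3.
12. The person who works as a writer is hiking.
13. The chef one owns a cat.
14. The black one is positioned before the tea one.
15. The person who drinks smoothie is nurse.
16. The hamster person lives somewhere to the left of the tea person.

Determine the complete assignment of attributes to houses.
Solution:

House | Drink | Pet | Color | Hobby | Job
-----------------------------------------
  1   | soda | parrot | brown | hiking | writer
  2   | juice | cat | orange | gardening | chef
  3   | coffee | hamster | white | cooking | plumber
  4   | smoothie | rabbit | black | painting | nurse
  5   | tea | dog | gray | reading | pilot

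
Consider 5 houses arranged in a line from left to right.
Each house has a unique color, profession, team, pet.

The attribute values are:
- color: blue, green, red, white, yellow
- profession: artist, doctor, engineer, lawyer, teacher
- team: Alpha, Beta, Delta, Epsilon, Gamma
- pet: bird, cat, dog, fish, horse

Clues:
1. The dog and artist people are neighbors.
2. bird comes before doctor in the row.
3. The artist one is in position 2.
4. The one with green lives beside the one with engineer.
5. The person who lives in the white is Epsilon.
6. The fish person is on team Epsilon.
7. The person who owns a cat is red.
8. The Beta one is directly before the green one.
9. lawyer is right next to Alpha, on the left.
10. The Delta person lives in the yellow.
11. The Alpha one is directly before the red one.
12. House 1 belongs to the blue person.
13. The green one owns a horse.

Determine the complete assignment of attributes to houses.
Solution:

House | Color | Profession | Team | Pet
---------------------------------------
  1   | blue | lawyer | Beta | dog
  2   | green | artist | Alpha | horse
  3   | red | engineer | Gamma | cat
  4   | yellow | teacher | Delta | bird
  5   | white | doctor | Epsilon | fish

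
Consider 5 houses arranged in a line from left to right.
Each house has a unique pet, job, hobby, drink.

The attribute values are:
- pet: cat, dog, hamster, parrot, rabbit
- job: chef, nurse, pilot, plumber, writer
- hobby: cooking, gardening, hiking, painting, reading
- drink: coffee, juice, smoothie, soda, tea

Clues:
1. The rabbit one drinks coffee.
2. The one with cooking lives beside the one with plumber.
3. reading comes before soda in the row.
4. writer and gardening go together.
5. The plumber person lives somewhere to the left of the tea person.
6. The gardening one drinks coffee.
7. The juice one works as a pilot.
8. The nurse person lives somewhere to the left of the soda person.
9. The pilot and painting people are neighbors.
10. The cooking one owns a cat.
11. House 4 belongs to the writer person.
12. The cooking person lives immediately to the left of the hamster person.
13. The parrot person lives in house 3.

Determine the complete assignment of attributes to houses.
Solution:

House | Pet | Job | Hobby | Drink
---------------------------------
  1   | cat | pilot | cooking | juice
  2   | hamster | plumber | painting | smoothie
  3   | parrot | nurse | reading | tea
  4   | rabbit | writer | gardening | coffee
  5   | dog | chef | hiking | soda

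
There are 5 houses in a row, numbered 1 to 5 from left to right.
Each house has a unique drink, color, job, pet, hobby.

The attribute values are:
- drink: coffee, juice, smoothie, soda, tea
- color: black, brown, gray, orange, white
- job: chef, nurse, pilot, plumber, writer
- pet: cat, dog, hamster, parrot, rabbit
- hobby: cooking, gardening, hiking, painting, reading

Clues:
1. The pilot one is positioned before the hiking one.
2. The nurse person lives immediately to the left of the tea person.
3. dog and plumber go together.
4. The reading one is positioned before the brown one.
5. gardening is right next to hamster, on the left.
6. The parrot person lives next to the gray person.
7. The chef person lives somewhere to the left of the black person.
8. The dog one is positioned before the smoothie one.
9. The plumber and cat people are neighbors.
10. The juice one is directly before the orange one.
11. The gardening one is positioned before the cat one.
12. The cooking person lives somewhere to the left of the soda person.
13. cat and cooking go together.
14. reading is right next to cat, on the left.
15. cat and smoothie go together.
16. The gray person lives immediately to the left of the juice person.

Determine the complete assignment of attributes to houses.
Solution:

House | Drink | Color | Job | Pet | Hobby
-----------------------------------------
  1   | coffee | white | nurse | parrot | gardening
  2   | tea | gray | chef | hamster | painting
  3   | juice | black | plumber | dog | reading
  4   | smoothie | orange | pilot | cat | cooking
  5   | soda | brown | writer | rabbit | hiking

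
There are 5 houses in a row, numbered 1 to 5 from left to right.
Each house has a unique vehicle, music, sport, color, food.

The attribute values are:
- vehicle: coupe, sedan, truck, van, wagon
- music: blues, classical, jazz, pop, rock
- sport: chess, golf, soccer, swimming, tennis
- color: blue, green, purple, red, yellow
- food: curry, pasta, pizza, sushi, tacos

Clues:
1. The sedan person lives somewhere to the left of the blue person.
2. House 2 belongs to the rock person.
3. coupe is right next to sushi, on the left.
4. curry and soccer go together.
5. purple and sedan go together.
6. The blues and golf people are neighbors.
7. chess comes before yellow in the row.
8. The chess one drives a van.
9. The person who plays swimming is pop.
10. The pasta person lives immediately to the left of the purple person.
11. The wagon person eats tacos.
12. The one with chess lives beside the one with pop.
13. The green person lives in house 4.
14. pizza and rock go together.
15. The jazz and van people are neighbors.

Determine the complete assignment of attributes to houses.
Solution:

House | Vehicle | Music | Sport | Color | Food
----------------------------------------------
  1   | truck | blues | tennis | red | pasta
  2   | sedan | rock | golf | purple | pizza
  3   | coupe | jazz | soccer | blue | curry
  4   | van | classical | chess | green | sushi
  5   | wagon | pop | swimming | yellow | tacos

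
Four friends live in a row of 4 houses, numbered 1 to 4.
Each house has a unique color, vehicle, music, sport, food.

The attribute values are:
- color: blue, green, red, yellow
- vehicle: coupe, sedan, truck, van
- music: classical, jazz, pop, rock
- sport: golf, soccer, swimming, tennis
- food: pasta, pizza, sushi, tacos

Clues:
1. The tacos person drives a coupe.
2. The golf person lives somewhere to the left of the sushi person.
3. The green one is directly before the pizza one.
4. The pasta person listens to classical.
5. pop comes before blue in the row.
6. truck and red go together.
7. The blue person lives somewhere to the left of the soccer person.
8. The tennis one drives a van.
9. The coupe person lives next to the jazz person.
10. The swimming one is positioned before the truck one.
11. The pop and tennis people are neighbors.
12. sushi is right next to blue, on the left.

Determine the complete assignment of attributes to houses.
Solution:

House | Color | Vehicle | Music | Sport | Food
----------------------------------------------
  1   | yellow | coupe | pop | golf | tacos
  2   | green | van | jazz | tennis | sushi
  3   | blue | sedan | rock | swimming | pizza
  4   | red | truck | classical | soccer | pasta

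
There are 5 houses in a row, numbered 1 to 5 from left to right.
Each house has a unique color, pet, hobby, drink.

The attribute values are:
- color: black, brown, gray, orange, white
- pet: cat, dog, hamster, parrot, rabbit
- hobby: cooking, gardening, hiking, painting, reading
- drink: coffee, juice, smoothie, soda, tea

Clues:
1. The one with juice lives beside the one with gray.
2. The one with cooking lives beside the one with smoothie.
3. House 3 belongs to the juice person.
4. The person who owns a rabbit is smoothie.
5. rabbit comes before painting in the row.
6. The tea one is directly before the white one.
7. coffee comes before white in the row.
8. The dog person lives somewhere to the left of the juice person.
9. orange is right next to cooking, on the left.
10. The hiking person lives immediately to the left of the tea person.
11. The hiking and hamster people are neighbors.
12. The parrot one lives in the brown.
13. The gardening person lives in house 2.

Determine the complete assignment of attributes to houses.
Solution:

House | Color | Pet | Hobby | Drink
-----------------------------------
  1   | black | dog | hiking | coffee
  2   | orange | hamster | gardening | tea
  3   | white | cat | cooking | juice
  4   | gray | rabbit | reading | smoothie
  5   | brown | parrot | painting | soda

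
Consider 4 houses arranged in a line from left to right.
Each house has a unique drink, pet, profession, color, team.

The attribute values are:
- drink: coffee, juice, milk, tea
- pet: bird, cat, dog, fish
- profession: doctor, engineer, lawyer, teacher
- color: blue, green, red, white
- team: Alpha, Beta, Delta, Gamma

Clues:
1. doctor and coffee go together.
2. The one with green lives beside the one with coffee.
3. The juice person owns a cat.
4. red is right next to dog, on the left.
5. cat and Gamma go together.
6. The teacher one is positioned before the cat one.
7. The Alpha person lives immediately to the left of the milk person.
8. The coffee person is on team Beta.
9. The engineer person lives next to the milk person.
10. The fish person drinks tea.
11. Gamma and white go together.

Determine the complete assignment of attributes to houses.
Solution:

House | Drink | Pet | Profession | Color | Team
-----------------------------------------------
  1   | tea | fish | engineer | red | Alpha
  2   | milk | dog | teacher | green | Delta
  3   | coffee | bird | doctor | blue | Beta
  4   | juice | cat | lawyer | white | Gamma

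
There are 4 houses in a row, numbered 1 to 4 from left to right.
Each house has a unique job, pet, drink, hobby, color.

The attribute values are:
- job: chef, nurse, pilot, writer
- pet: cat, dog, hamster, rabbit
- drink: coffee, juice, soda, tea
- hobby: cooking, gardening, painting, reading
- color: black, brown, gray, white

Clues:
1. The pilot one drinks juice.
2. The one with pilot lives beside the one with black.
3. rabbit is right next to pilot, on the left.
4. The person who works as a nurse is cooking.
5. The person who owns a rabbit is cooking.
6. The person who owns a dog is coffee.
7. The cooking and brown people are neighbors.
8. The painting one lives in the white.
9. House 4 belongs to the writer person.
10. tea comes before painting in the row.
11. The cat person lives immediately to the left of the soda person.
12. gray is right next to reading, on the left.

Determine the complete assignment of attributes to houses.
Solution:

House | Job | Pet | Drink | Hobby | Color
-----------------------------------------
  1   | nurse | rabbit | tea | cooking | gray
  2   | pilot | cat | juice | reading | brown
  3   | chef | hamster | soda | gardening | black
  4   | writer | dog | coffee | painting | white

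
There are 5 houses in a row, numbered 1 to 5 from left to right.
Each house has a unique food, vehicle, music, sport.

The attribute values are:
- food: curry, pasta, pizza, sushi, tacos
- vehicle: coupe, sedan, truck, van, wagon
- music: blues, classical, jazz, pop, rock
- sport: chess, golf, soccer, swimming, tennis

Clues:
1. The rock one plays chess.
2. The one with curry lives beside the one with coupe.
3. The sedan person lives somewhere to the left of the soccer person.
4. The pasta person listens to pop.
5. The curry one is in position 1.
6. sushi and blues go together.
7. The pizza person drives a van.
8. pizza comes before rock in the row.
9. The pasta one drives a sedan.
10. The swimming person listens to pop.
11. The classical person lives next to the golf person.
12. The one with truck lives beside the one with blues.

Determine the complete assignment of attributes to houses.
Solution:

House | Food | Vehicle | Music | Sport
--------------------------------------
  1   | curry | truck | classical | tennis
  2   | sushi | coupe | blues | golf
  3   | pasta | sedan | pop | swimming
  4   | pizza | van | jazz | soccer
  5   | tacos | wagon | rock | chess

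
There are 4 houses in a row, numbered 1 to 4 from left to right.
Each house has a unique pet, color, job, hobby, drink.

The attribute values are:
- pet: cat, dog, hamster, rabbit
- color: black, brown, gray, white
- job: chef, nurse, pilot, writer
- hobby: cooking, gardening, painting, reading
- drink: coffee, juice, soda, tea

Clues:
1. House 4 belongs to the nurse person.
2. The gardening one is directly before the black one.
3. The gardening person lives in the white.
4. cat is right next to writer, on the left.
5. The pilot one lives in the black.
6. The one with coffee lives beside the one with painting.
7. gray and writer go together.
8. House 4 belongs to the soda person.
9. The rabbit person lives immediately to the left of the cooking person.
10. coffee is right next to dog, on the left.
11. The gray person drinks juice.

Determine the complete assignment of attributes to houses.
Solution:

House | Pet | Color | Job | Hobby | Drink
-----------------------------------------
  1   | rabbit | white | chef | gardening | tea
  2   | cat | black | pilot | cooking | coffee
  3   | dog | gray | writer | painting | juice
  4   | hamster | brown | nurse | reading | soda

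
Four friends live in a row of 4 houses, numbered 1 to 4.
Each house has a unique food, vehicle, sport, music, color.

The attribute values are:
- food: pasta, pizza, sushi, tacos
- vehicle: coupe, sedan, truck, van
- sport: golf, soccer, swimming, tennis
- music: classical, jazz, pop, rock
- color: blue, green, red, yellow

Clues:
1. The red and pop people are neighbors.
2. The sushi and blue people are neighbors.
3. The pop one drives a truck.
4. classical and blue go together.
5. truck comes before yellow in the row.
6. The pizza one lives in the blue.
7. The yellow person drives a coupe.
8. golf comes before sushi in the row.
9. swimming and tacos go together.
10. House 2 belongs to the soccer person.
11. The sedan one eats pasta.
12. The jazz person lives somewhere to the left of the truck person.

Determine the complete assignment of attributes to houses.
Solution:

House | Food | Vehicle | Sport | Music | Color
----------------------------------------------
  1   | pasta | sedan | golf | jazz | red
  2   | sushi | truck | soccer | pop | green
  3   | pizza | van | tennis | classical | blue
  4   | tacos | coupe | swimming | rock | yellow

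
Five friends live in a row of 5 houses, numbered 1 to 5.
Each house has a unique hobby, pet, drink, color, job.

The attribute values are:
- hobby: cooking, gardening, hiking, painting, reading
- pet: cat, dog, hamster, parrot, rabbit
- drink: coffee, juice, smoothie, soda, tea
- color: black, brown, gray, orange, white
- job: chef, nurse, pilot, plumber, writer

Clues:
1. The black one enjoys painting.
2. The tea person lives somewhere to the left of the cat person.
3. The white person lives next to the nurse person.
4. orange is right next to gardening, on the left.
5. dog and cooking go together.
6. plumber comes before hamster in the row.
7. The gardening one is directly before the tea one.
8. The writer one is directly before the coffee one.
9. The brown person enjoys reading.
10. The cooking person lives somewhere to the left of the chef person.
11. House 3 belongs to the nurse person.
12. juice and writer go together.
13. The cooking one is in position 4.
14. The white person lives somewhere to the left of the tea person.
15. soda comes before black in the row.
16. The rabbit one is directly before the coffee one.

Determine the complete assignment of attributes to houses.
Solution:

House | Hobby | Pet | Drink | Color | Job
-----------------------------------------
  1   | hiking | rabbit | juice | orange | writer
  2   | gardening | parrot | coffee | white | plumber
  3   | reading | hamster | tea | brown | nurse
  4   | cooking | dog | soda | gray | pilot
  5   | painting | cat | smoothie | black | chef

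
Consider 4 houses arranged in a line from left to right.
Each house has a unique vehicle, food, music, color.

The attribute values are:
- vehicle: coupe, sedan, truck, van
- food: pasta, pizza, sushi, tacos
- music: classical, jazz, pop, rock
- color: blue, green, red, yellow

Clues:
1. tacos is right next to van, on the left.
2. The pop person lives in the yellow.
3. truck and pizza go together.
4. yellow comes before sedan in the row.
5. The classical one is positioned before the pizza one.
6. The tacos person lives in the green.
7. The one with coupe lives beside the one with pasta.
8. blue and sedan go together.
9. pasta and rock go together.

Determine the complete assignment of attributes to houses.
Solution:

House | Vehicle | Food | Music | Color
--------------------------------------
  1   | coupe | tacos | classical | green
  2   | van | pasta | rock | red
  3   | truck | pizza | pop | yellow
  4   | sedan | sushi | jazz | blue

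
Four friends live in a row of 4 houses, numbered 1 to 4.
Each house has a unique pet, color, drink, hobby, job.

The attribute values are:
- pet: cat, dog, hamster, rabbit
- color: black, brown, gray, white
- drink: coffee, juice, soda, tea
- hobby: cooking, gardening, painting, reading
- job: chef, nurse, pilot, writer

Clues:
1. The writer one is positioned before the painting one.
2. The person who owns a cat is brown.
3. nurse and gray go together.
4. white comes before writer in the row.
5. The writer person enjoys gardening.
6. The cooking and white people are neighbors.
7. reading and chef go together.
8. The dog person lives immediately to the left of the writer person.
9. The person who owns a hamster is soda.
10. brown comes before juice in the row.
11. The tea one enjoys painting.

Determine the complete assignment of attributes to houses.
Solution:

House | Pet | Color | Drink | Hobby | Job
-----------------------------------------
  1   | cat | brown | coffee | cooking | pilot
  2   | dog | white | juice | reading | chef
  3   | hamster | black | soda | gardening | writer
  4   | rabbit | gray | tea | painting | nurse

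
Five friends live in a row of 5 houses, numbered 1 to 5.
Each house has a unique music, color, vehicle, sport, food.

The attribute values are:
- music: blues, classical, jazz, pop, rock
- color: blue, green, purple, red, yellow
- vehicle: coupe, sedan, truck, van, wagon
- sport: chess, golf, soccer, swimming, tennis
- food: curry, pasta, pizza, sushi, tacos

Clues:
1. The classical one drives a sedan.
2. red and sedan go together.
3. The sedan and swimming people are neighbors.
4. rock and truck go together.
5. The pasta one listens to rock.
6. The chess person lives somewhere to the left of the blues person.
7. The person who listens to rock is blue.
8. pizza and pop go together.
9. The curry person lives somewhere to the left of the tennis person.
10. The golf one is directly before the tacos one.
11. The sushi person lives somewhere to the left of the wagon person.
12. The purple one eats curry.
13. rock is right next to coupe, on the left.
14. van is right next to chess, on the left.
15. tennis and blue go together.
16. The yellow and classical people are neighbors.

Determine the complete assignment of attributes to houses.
Solution:

House | Music | Color | Vehicle | Sport | Food
----------------------------------------------
  1   | jazz | yellow | van | golf | sushi
  2   | classical | red | sedan | chess | tacos
  3   | blues | purple | wagon | swimming | curry
  4   | rock | blue | truck | tennis | pasta
  5   | pop | green | coupe | soccer | pizza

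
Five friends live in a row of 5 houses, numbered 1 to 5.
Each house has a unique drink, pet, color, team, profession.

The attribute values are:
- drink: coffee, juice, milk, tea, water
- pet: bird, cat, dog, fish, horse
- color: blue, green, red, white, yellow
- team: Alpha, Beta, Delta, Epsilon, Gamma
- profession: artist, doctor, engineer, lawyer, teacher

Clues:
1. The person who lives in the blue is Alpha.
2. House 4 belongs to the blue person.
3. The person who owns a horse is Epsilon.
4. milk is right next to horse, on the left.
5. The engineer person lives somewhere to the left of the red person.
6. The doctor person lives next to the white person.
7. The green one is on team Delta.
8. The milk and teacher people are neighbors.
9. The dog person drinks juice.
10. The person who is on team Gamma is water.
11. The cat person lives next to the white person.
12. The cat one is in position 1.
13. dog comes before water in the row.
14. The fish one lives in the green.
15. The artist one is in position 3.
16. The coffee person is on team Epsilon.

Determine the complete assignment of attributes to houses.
Solution:

House | Drink | Pet | Color | Team | Profession
-----------------------------------------------
  1   | milk | cat | yellow | Beta | doctor
  2   | coffee | horse | white | Epsilon | teacher
  3   | tea | fish | green | Delta | artist
  4   | juice | dog | blue | Alpha | engineer
  5   | water | bird | red | Gamma | lawyer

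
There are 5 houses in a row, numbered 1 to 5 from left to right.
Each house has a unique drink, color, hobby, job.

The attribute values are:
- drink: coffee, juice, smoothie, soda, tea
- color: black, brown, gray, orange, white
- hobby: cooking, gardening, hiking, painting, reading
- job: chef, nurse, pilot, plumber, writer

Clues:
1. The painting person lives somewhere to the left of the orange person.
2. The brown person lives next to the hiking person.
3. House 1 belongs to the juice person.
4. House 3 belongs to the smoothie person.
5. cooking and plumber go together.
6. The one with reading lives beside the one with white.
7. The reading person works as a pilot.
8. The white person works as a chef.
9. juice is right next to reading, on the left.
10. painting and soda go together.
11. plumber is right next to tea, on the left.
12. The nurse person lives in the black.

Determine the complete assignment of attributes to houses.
Solution:

House | Drink | Color | Hobby | Job
-----------------------------------
  1   | juice | gray | cooking | plumber
  2   | tea | brown | reading | pilot
  3   | smoothie | white | hiking | chef
  4   | soda | black | painting | nurse
  5   | coffee | orange | gardening | writer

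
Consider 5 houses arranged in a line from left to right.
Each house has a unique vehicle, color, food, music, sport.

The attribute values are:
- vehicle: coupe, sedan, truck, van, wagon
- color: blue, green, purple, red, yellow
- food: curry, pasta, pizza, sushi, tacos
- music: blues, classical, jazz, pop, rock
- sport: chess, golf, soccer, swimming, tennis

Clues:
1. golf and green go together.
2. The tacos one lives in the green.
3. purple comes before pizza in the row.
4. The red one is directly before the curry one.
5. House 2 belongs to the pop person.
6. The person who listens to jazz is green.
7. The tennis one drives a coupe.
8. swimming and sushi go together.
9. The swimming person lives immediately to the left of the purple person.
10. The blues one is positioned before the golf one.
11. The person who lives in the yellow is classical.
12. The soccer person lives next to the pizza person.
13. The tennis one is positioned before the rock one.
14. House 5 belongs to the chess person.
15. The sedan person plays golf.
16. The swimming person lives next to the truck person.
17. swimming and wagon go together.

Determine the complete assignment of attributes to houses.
Solution:

House | Vehicle | Color | Food | Music | Sport
----------------------------------------------
  1   | wagon | red | sushi | blues | swimming
  2   | truck | purple | curry | pop | soccer
  3   | coupe | yellow | pizza | classical | tennis
  4   | sedan | green | tacos | jazz | golf
  5   | van | blue | pasta | rock | chess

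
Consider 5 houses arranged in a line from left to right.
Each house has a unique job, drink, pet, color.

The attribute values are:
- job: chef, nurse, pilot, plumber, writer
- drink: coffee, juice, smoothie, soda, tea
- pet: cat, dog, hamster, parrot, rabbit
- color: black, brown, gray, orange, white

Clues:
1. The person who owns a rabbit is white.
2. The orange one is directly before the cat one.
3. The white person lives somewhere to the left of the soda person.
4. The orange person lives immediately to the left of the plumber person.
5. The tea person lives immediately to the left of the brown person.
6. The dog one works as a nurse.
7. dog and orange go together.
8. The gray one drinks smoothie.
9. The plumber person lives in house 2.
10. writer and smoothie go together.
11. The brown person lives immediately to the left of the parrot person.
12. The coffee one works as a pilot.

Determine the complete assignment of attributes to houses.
Solution:

House | Job | Drink | Pet | Color
---------------------------------
  1   | nurse | tea | dog | orange
  2   | plumber | juice | cat | brown
  3   | writer | smoothie | parrot | gray
  4   | pilot | coffee | rabbit | white
  5   | chef | soda | hamster | black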